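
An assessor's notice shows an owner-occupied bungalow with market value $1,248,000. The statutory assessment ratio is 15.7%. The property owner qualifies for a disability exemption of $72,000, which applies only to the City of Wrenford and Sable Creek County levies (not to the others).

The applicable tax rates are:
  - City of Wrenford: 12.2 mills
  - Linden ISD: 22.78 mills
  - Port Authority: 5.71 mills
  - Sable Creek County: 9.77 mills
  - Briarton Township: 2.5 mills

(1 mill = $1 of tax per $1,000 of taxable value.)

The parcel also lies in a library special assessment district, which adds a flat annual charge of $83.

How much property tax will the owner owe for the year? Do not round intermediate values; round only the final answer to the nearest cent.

Assessed value = $1,248,000 × 0.157 = $195,936
City of Wrenford: ($195,936 − $72,000) × 0.0122 = $123,936 × 0.0122 = $1,512.0192
Linden ISD: $195,936 × 0.02278 = $4,463.42208
Port Authority: $195,936 × 0.00571 = $1,118.79456
Sable Creek County: ($195,936 − $72,000) × 0.00977 = $123,936 × 0.00977 = $1,210.85472
Briarton Township: $195,936 × 0.0025 = $489.84
Levies subtotal = $8,794.93056
Total = $8,794.93056 + $83 = $8,877.93056

$8,877.93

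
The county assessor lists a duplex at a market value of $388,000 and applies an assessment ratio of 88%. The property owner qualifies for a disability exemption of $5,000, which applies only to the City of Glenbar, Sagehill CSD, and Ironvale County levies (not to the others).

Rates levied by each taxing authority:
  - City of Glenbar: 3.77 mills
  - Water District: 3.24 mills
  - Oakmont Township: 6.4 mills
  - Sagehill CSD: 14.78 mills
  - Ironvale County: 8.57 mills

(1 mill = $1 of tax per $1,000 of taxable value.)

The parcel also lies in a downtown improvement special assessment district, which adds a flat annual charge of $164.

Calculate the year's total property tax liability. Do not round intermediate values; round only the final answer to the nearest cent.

Assessed value = $388,000 × 0.88 = $341,440
City of Glenbar: ($341,440 − $5,000) × 0.00377 = $336,440 × 0.00377 = $1,268.3788
Water District: $341,440 × 0.00324 = $1,106.2656
Oakmont Township: $341,440 × 0.0064 = $2,185.216
Sagehill CSD: ($341,440 − $5,000) × 0.01478 = $336,440 × 0.01478 = $4,972.5832
Ironvale County: ($341,440 − $5,000) × 0.00857 = $336,440 × 0.00857 = $2,883.2908
Levies subtotal = $12,415.7344
Total = $12,415.7344 + $164 = $12,579.7344

$12,579.73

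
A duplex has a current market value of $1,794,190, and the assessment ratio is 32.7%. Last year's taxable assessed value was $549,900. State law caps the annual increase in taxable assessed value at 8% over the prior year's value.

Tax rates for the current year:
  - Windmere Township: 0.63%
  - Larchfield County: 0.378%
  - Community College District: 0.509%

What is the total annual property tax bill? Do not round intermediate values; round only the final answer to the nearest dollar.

$8,900

Uncapped assessed value = $1,794,190 × 0.327 = $586,700.13
Cap limit = $549,900 × 1.08 = $593,892
Taxable assessed value = min($586,700.13, $593,892) = $586,700.13 (cap does not bind)
Windmere Township: $586,700.13 × 0.0063 = $3,696.210819
Larchfield County: $586,700.13 × 0.00378 = $2,217.7264914
Community College District: $586,700.13 × 0.00509 = $2,986.3036617
Total = $8,900.2409721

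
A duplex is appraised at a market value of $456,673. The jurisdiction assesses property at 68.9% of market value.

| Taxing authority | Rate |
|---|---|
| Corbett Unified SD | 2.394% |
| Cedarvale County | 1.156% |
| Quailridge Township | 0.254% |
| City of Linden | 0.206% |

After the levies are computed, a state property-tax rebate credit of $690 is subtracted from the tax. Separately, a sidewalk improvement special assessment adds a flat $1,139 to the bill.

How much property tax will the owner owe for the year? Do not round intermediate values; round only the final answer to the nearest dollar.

Assessed value = $456,673 × 0.689 = $314,647.697
Corbett Unified SD: $314,647.697 × 0.02394 = $7,532.66586618
Cedarvale County: $314,647.697 × 0.01156 = $3,637.32737732
Quailridge Township: $314,647.697 × 0.00254 = $799.20515038
City of Linden: $314,647.697 × 0.00206 = $648.17425582
Levies subtotal = $12,617.3726497
After credit = $12,617.3726497 − $690 = $11,927.3726497
Total = $11,927.3726497 + $1,139 = $13,066.3726497

$13,066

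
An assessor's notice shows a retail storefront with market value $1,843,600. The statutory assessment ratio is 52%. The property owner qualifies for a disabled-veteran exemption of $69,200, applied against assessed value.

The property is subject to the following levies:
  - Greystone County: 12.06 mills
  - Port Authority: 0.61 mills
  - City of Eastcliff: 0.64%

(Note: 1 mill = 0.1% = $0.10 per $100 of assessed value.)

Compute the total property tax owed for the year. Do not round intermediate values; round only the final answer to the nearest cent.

$16,962.23

Assessed value = $1,843,600 × 0.52 = $958,672
Taxable value = $958,672 − $69,200 = $889,472
Greystone County: $889,472 × 0.01206 = $10,727.03232
Port Authority: $889,472 × 0.00061 = $542.57792
City of Eastcliff: $889,472 × 0.0064 = $5,692.6208
Total = $16,962.23104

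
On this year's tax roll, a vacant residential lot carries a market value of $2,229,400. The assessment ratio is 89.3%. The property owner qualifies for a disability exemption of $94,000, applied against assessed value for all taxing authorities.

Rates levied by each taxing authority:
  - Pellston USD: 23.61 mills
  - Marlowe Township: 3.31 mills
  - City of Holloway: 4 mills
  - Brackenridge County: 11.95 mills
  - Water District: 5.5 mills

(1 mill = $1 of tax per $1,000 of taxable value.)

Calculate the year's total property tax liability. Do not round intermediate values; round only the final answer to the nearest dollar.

Assessed value = $2,229,400 × 0.893 = $1,990,854.2
Taxable value = $1,990,854.2 − $94,000 = $1,896,854.2
Pellston USD: $1,896,854.2 × 0.02361 = $44,784.727662
Marlowe Township: $1,896,854.2 × 0.00331 = $6,278.587402
City of Holloway: $1,896,854.2 × 0.004 = $7,587.4168
Brackenridge County: $1,896,854.2 × 0.01195 = $22,667.40769
Water District: $1,896,854.2 × 0.0055 = $10,432.6981
Total = $44,784.727662 + $6,278.587402 + $7,587.4168 + $22,667.40769 + $10,432.6981 = $91,750.837654

$91,751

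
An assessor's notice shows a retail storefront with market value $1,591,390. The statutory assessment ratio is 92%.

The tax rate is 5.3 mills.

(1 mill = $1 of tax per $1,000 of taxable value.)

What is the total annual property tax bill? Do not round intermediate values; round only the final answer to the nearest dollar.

Assessed value = $1,591,390 × 0.92 = $1,464,078.8
Tax = $1,464,078.8 × 0.0053 = $7,759.61764

$7,760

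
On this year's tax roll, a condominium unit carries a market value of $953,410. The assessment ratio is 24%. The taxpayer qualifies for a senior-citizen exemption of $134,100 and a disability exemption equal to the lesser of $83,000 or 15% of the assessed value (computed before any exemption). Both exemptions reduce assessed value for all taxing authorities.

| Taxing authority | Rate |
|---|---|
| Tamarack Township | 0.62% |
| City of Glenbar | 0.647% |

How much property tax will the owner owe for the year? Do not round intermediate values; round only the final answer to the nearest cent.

Assessed value = $953,410 × 0.24 = $228,818.4
Disability exemption = min($83,000, 15% × $228,818.4) = min($83,000, $34,322.76) = $34,322.76 (percentage binds)
Taxable value = $228,818.4 − $134,100 − $34,322.76 = $60,395.64
Tamarack Township: $60,395.64 × 0.0062 = $374.452968
City of Glenbar: $60,395.64 × 0.00647 = $390.7597908
Total = $765.2127588

$765.21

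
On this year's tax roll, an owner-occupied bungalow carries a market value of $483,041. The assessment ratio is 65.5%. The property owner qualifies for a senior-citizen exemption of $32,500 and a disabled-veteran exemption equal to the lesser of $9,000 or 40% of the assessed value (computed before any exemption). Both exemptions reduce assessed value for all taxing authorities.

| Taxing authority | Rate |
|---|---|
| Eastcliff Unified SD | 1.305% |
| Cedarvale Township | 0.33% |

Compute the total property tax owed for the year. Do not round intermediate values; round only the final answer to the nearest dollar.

Assessed value = $483,041 × 0.655 = $316,391.855
Disabled-veteran exemption = min($9,000, 40% × $316,391.855) = min($9,000, $126,556.742) = $9,000 (dollar cap binds)
Taxable value = $316,391.855 − $32,500 − $9,000 = $274,891.855
Eastcliff Unified SD: $274,891.855 × 0.01305 = $3,587.33870775
Cedarvale Township: $274,891.855 × 0.0033 = $907.1431215
Total = $4,494.48182925

$4,494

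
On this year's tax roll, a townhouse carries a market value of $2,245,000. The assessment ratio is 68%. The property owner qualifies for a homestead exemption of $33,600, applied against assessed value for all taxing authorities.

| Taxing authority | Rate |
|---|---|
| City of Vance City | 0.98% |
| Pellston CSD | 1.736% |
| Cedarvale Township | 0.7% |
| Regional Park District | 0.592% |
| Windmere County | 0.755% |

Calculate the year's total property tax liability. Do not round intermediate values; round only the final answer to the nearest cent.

$71,111.59

Assessed value = $2,245,000 × 0.68 = $1,526,600
Taxable value = $1,526,600 − $33,600 = $1,493,000
City of Vance City: $1,493,000 × 0.0098 = $14,631.4
Pellston CSD: $1,493,000 × 0.01736 = $25,918.48
Cedarvale Township: $1,493,000 × 0.007 = $10,451
Regional Park District: $1,493,000 × 0.00592 = $8,838.56
Windmere County: $1,493,000 × 0.00755 = $11,272.15
Total = $14,631.4 + $25,918.48 + $10,451 + $8,838.56 + $11,272.15 = $71,111.59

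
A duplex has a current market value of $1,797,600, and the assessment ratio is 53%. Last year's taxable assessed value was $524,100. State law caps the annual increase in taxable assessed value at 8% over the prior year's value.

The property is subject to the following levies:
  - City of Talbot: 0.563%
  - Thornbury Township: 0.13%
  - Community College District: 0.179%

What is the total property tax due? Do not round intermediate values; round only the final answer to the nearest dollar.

$4,936

Uncapped assessed value = $1,797,600 × 0.53 = $952,728
Cap limit = $524,100 × 1.08 = $566,028
Taxable assessed value = min($952,728, $566,028) = $566,028 (cap binds)
City of Talbot: $566,028 × 0.00563 = $3,186.73764
Thornbury Township: $566,028 × 0.0013 = $735.8364
Community College District: $566,028 × 0.00179 = $1,013.19012
Total = $4,935.76416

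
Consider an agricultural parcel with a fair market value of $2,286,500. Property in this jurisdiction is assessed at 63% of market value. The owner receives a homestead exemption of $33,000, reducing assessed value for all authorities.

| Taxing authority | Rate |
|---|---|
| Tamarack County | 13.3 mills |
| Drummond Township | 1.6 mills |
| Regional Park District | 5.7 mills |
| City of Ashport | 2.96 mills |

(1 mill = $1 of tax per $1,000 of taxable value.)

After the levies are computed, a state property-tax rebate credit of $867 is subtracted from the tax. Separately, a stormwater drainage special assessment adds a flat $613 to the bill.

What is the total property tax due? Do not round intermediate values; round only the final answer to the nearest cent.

$32,906.58

Assessed value = $2,286,500 × 0.63 = $1,440,495
Taxable value = $1,440,495 − $33,000 = $1,407,495
Tamarack County: $1,407,495 × 0.0133 = $18,719.6835
Drummond Township: $1,407,495 × 0.0016 = $2,251.992
Regional Park District: $1,407,495 × 0.0057 = $8,022.7215
City of Ashport: $1,407,495 × 0.00296 = $4,166.1852
Levies subtotal = $33,160.5822
After credit = $33,160.5822 − $867 = $32,293.5822
Total = $32,293.5822 + $613 = $32,906.5822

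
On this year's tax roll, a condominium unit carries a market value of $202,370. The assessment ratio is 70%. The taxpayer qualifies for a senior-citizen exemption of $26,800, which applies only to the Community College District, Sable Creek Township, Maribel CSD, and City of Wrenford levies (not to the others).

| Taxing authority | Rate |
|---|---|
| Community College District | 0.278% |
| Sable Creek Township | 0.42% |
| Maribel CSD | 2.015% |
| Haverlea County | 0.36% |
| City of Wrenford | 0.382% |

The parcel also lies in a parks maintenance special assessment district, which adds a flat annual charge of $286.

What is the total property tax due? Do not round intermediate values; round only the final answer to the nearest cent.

$4,350.86

Assessed value = $202,370 × 0.7 = $141,659
Community College District: ($141,659 − $26,800) × 0.00278 = $114,859 × 0.00278 = $319.30802
Sable Creek Township: ($141,659 − $26,800) × 0.0042 = $114,859 × 0.0042 = $482.4078
Maribel CSD: ($141,659 − $26,800) × 0.02015 = $114,859 × 0.02015 = $2,314.40885
Haverlea County: $141,659 × 0.0036 = $509.9724
City of Wrenford: ($141,659 − $26,800) × 0.00382 = $114,859 × 0.00382 = $438.76138
Levies subtotal = $4,064.85845
Total = $4,064.85845 + $286 = $4,350.85845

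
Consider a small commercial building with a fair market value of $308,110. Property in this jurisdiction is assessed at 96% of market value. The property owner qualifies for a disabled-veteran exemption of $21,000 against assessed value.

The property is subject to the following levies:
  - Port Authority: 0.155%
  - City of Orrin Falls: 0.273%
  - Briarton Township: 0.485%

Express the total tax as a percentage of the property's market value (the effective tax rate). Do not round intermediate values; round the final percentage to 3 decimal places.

Assessed value = $308,110 × 0.96 = $295,785.6
Taxable value = $295,785.6 − $21,000 = $274,785.6
Port Authority: $274,785.6 × 0.00155 = $425.91768
City of Orrin Falls: $274,785.6 × 0.00273 = $750.164688
Briarton Township: $274,785.6 × 0.00485 = $1,332.71016
Total tax = $2,508.792528
Effective rate = $2,508.792528 ÷ $308,110 = 0.814% of market value

0.814%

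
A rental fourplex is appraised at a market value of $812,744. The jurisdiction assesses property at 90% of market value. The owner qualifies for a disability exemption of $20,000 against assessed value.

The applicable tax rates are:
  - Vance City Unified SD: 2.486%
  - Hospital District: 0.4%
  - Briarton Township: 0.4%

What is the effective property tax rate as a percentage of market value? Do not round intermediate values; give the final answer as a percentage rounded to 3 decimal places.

Assessed value = $812,744 × 0.9 = $731,469.6
Taxable value = $731,469.6 − $20,000 = $711,469.6
Vance City Unified SD: $711,469.6 × 0.02486 = $17,687.134256
Hospital District: $711,469.6 × 0.004 = $2,845.8784
Briarton Township: $711,469.6 × 0.004 = $2,845.8784
Total tax = $23,378.891056
Effective rate = $23,378.891056 ÷ $812,744 = 2.877% of market value

2.877%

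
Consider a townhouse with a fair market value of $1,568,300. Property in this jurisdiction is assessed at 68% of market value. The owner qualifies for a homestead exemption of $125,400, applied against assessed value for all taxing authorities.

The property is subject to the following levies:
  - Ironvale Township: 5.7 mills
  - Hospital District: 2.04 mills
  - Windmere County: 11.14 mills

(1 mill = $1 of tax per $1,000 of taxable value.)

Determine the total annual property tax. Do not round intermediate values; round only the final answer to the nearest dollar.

$17,767

Assessed value = $1,568,300 × 0.68 = $1,066,444
Taxable value = $1,066,444 − $125,400 = $941,044
Ironvale Township: $941,044 × 0.0057 = $5,363.9508
Hospital District: $941,044 × 0.00204 = $1,919.72976
Windmere County: $941,044 × 0.01114 = $10,483.23016
Total = $5,363.9508 + $1,919.72976 + $10,483.23016 = $17,766.91072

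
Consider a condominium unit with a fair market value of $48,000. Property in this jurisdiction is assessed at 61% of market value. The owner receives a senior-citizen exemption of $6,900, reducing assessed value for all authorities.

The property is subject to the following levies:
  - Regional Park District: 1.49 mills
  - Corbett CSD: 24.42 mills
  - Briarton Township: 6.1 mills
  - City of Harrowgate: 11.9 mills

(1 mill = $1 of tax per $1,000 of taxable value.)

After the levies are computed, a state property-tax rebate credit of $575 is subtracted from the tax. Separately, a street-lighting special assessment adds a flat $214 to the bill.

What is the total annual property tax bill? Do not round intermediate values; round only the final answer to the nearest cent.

Assessed value = $48,000 × 0.61 = $29,280
Taxable value = $29,280 − $6,900 = $22,380
Regional Park District: $22,380 × 0.00149 = $33.3462
Corbett CSD: $22,380 × 0.02442 = $546.5196
Briarton Township: $22,380 × 0.0061 = $136.518
City of Harrowgate: $22,380 × 0.0119 = $266.322
Levies subtotal = $982.7058
After credit = $982.7058 − $575 = $407.7058
Total = $407.7058 + $214 = $621.7058

$621.71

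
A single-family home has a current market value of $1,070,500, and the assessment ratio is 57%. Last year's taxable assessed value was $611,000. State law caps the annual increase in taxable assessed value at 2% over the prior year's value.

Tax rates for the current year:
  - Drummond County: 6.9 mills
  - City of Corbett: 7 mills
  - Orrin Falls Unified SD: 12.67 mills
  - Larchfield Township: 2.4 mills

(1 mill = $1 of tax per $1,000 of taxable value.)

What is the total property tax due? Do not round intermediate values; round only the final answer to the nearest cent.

Uncapped assessed value = $1,070,500 × 0.57 = $610,185
Cap limit = $611,000 × 1.02 = $623,220
Taxable assessed value = min($610,185, $623,220) = $610,185 (cap does not bind)
Drummond County: $610,185 × 0.0069 = $4,210.2765
City of Corbett: $610,185 × 0.007 = $4,271.295
Orrin Falls Unified SD: $610,185 × 0.01267 = $7,731.04395
Larchfield Township: $610,185 × 0.0024 = $1,464.444
Total = $17,677.05945

$17,677.06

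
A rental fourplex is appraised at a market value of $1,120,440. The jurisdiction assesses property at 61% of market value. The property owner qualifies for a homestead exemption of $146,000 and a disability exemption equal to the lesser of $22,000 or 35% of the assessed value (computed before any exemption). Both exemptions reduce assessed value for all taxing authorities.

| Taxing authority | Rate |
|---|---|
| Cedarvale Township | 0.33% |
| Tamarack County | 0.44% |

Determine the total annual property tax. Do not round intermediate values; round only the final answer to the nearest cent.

Assessed value = $1,120,440 × 0.61 = $683,468.4
Disability exemption = min($22,000, 35% × $683,468.4) = min($22,000, $239,213.94) = $22,000 (dollar cap binds)
Taxable value = $683,468.4 − $146,000 − $22,000 = $515,468.4
Cedarvale Township: $515,468.4 × 0.0033 = $1,701.04572
Tamarack County: $515,468.4 × 0.0044 = $2,268.06096
Total = $3,969.10668

$3,969.11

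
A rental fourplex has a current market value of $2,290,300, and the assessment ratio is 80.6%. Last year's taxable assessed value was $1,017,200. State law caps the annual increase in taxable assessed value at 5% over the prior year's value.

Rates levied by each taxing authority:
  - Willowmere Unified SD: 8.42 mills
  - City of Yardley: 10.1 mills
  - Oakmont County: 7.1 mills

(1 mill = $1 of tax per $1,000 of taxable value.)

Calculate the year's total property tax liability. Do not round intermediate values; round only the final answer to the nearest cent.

Uncapped assessed value = $2,290,300 × 0.806 = $1,845,981.8
Cap limit = $1,017,200 × 1.05 = $1,068,060
Taxable assessed value = min($1,845,981.8, $1,068,060) = $1,068,060 (cap binds)
Willowmere Unified SD: $1,068,060 × 0.00842 = $8,993.0652
City of Yardley: $1,068,060 × 0.0101 = $10,787.406
Oakmont County: $1,068,060 × 0.0071 = $7,583.226
Total = $27,363.6972

$27,363.70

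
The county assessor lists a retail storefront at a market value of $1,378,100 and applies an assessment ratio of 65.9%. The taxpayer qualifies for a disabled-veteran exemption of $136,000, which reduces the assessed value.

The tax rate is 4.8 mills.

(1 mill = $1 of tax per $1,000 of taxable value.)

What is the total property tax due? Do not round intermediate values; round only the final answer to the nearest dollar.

Assessed value = $1,378,100 × 0.659 = $908,167.9
Taxable value = $908,167.9 − $136,000 = $772,167.9
Tax = $772,167.9 × 0.0048 = $3,706.40592

$3,706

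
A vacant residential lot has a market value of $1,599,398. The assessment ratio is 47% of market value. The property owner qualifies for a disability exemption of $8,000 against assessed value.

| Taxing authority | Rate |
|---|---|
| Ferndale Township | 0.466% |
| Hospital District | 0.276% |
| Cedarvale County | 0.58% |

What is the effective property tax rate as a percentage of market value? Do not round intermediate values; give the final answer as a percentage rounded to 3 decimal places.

Assessed value = $1,599,398 × 0.47 = $751,717.06
Taxable value = $751,717.06 − $8,000 = $743,717.06
Ferndale Township: $743,717.06 × 0.00466 = $3,465.7214996
Hospital District: $743,717.06 × 0.00276 = $2,052.6590856
Cedarvale County: $743,717.06 × 0.0058 = $4,313.558948
Total tax = $9,831.9395332
Effective rate = $9,831.9395332 ÷ $1,599,398 = 0.615% of market value

0.615%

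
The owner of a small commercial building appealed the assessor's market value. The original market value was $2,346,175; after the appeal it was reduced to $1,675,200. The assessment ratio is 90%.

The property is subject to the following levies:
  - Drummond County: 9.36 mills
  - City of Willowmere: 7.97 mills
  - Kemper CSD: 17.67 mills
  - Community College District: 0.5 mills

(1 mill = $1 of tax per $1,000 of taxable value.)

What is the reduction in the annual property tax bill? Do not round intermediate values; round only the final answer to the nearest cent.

$21,437.65

Old assessed value = $2,346,175 × 0.9 = $2,111,557.5
New assessed value = $1,675,200 × 0.9 = $1,507,680
Combined rate = 0.00936 + 0.00797 + 0.01767 + 0.0005 = 0.0355
Old tax = $2,111,557.5 × 0.0355 = $74,960.29125
New tax = $1,507,680 × 0.0355 = $53,522.64
Reduction = $74,960.29125 − $53,522.64 = $21,437.65125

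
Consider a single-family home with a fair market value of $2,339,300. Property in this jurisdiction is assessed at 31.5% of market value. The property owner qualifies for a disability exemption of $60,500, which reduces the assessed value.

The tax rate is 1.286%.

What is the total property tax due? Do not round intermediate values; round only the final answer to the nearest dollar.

Assessed value = $2,339,300 × 0.315 = $736,879.5
Taxable value = $736,879.5 − $60,500 = $676,379.5
Tax = $676,379.5 × 0.01286 = $8,698.24037

$8,698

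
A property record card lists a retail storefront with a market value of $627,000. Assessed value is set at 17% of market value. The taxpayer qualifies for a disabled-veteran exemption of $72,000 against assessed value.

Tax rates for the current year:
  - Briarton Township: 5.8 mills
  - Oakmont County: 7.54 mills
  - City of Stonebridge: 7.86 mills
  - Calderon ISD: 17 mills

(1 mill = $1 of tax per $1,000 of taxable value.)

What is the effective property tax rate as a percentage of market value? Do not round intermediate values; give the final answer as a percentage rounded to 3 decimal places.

0.211%

Assessed value = $627,000 × 0.17 = $106,590
Taxable value = $106,590 − $72,000 = $34,590
Briarton Township: $34,590 × 0.0058 = $200.622
Oakmont County: $34,590 × 0.00754 = $260.8086
City of Stonebridge: $34,590 × 0.00786 = $271.8774
Calderon ISD: $34,590 × 0.017 = $588.03
Total tax = $1,321.338
Effective rate = $1,321.338 ÷ $627,000 = 0.211% of market value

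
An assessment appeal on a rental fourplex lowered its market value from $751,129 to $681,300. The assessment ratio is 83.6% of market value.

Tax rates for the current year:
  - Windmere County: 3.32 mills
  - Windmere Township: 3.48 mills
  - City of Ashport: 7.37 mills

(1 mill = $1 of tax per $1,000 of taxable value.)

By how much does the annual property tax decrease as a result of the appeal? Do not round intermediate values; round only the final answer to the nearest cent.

Old assessed value = $751,129 × 0.836 = $627,943.844
New assessed value = $681,300 × 0.836 = $569,566.8
Combined rate = 0.00332 + 0.00348 + 0.00737 = 0.01417
Old tax = $627,943.844 × 0.01417 = $8,897.96426948
New tax = $569,566.8 × 0.01417 = $8,070.761556
Reduction = $8,897.96426948 − $8,070.761556 = $827.20271348

$827.20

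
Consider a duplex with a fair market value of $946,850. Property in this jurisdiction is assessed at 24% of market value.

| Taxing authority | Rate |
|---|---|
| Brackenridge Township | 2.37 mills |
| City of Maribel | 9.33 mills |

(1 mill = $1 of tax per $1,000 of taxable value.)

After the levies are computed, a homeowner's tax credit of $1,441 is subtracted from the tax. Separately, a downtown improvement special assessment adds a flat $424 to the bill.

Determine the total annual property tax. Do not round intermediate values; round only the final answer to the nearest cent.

Assessed value = $946,850 × 0.24 = $227,244
Brackenridge Township: $227,244 × 0.00237 = $538.56828
City of Maribel: $227,244 × 0.00933 = $2,120.18652
Levies subtotal = $2,658.7548
After credit = $2,658.7548 − $1,441 = $1,217.7548
Total = $1,217.7548 + $424 = $1,641.7548

$1,641.75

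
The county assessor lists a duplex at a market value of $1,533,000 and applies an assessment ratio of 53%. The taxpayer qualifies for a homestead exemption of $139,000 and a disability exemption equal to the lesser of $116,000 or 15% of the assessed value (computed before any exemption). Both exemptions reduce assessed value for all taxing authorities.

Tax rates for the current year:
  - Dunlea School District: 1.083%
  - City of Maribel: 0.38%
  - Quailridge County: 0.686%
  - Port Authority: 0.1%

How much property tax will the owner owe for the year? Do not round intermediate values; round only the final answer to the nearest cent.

$12,537.95

Assessed value = $1,533,000 × 0.53 = $812,490
Disability exemption = min($116,000, 15% × $812,490) = min($116,000, $121,873.5) = $116,000 (dollar cap binds)
Taxable value = $812,490 − $139,000 − $116,000 = $557,490
Dunlea School District: $557,490 × 0.01083 = $6,037.6167
City of Maribel: $557,490 × 0.0038 = $2,118.462
Quailridge County: $557,490 × 0.00686 = $3,824.3814
Port Authority: $557,490 × 0.001 = $557.49
Total = $12,537.9501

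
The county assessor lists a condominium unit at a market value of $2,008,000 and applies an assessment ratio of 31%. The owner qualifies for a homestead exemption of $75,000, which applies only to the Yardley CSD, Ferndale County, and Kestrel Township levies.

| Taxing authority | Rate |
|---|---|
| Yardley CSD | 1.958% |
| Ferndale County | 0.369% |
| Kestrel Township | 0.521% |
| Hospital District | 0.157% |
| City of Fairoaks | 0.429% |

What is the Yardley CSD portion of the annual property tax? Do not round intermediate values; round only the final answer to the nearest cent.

Assessed value = $2,008,000 × 0.31 = $622,480
Yardley CSD taxable value = $622,480 − $75,000 = $547,480
Yardley CSD levy = $547,480 × 0.01958 = $10,719.6584

$10,719.66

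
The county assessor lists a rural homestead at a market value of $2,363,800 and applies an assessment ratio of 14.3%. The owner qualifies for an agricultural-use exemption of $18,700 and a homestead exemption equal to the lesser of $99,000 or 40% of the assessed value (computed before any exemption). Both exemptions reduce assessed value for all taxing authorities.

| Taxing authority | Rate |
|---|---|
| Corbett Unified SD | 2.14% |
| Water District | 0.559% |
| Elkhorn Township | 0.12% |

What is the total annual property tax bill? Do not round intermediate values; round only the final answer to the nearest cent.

$6,210.92

Assessed value = $2,363,800 × 0.143 = $338,023.4
Homestead exemption = min($99,000, 40% × $338,023.4) = min($99,000, $135,209.36) = $99,000 (dollar cap binds)
Taxable value = $338,023.4 − $18,700 − $99,000 = $220,323.4
Corbett Unified SD: $220,323.4 × 0.0214 = $4,714.92076
Water District: $220,323.4 × 0.00559 = $1,231.607806
Elkhorn Township: $220,323.4 × 0.0012 = $264.38808
Total = $6,210.916646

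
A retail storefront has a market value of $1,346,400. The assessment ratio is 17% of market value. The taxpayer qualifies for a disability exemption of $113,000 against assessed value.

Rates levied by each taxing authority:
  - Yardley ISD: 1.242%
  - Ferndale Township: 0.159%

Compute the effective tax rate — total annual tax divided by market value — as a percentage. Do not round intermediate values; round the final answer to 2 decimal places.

Assessed value = $1,346,400 × 0.17 = $228,888
Taxable value = $228,888 − $113,000 = $115,888
Yardley ISD: $115,888 × 0.01242 = $1,439.32896
Ferndale Township: $115,888 × 0.00159 = $184.26192
Total tax = $1,623.59088
Effective rate = $1,623.59088 ÷ $1,346,400 = 0.12% of market value

0.12%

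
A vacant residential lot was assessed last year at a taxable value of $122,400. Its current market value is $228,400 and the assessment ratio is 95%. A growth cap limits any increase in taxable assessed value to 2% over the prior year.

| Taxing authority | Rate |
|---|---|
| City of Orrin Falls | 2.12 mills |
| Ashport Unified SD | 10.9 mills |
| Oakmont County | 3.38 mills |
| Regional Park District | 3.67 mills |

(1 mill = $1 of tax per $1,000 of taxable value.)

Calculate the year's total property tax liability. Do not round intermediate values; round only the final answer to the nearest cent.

$2,505.70

Uncapped assessed value = $228,400 × 0.95 = $216,980
Cap limit = $122,400 × 1.02 = $124,848
Taxable assessed value = min($216,980, $124,848) = $124,848 (cap binds)
City of Orrin Falls: $124,848 × 0.00212 = $264.67776
Ashport Unified SD: $124,848 × 0.0109 = $1,360.8432
Oakmont County: $124,848 × 0.00338 = $421.98624
Regional Park District: $124,848 × 0.00367 = $458.19216
Total = $2,505.69936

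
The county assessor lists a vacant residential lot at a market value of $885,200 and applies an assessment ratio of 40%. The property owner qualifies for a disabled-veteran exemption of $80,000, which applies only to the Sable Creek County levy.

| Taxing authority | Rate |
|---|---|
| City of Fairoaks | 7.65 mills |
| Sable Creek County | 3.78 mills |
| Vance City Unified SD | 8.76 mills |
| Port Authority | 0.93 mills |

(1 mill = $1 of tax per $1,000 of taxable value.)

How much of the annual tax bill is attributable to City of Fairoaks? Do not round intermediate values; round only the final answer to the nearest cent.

Assessed value = $885,200 × 0.4 = $354,080
City of Fairoaks taxable value = $354,080 (exemption does not apply)
City of Fairoaks levy = $354,080 × 0.00765 = $2,708.712

$2,708.71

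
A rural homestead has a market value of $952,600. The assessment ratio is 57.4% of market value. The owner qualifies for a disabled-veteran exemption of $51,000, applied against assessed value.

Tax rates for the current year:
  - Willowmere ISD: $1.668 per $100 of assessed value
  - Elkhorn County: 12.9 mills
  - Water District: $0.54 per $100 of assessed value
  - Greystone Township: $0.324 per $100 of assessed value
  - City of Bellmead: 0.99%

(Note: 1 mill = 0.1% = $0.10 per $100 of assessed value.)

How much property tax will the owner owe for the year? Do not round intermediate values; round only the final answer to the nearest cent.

Assessed value = $952,600 × 0.574 = $546,792.4
Taxable value = $546,792.4 − $51,000 = $495,792.4
Willowmere ISD: $495,792.4 × 0.01668 = $8,269.817232
Elkhorn County: $495,792.4 × 0.0129 = $6,395.72196
Water District: $495,792.4 × 0.0054 = $2,677.27896
Greystone Township: $495,792.4 × 0.00324 = $1,606.367376
City of Bellmead: $495,792.4 × 0.0099 = $4,908.34476
Total = $23,857.530288

$23,857.53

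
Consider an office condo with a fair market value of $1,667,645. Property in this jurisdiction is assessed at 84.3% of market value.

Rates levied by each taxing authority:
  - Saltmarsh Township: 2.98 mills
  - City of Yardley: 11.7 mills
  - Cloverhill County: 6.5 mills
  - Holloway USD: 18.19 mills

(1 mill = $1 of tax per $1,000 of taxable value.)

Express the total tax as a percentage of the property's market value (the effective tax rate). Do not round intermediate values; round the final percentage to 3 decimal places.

Assessed value = $1,667,645 × 0.843 = $1,405,824.735
Saltmarsh Township: $1,405,824.735 × 0.00298 = $4,189.3577103
City of Yardley: $1,405,824.735 × 0.0117 = $16,448.1493995
Cloverhill County: $1,405,824.735 × 0.0065 = $9,137.8607775
Holloway USD: $1,405,824.735 × 0.01819 = $25,571.95192965
Total tax = $55,347.31981695
Effective rate = $55,347.31981695 ÷ $1,667,645 = 3.319% of market value

3.319%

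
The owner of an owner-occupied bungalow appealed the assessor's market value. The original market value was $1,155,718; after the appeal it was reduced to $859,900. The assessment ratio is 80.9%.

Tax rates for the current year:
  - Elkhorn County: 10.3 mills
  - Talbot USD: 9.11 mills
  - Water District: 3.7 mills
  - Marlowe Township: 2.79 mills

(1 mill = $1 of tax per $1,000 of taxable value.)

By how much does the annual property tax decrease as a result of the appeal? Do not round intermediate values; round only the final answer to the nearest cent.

Old assessed value = $1,155,718 × 0.809 = $934,975.862
New assessed value = $859,900 × 0.809 = $695,659.1
Combined rate = 0.0103 + 0.00911 + 0.0037 + 0.00279 = 0.0259
Old tax = $934,975.862 × 0.0259 = $24,215.8748258
New tax = $695,659.1 × 0.0259 = $18,017.57069
Reduction = $24,215.8748258 − $18,017.57069 = $6,198.3041358

$6,198.30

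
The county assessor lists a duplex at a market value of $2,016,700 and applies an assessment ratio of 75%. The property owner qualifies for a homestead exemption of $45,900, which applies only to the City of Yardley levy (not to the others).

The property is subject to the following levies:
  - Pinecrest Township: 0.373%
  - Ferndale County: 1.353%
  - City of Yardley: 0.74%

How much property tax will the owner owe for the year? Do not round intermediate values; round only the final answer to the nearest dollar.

Assessed value = $2,016,700 × 0.75 = $1,512,525
Pinecrest Township: $1,512,525 × 0.00373 = $5,641.71825
Ferndale County: $1,512,525 × 0.01353 = $20,464.46325
City of Yardley: ($1,512,525 − $45,900) × 0.0074 = $1,466,625 × 0.0074 = $10,853.025
Total = $36,959.2065

$36,959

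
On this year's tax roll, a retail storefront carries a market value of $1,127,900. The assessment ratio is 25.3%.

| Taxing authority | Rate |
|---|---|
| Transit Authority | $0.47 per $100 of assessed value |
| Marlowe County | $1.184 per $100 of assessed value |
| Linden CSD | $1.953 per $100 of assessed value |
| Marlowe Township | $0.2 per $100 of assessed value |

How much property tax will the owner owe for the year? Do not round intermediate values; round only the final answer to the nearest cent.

Assessed value = $1,127,900 × 0.253 = $285,358.7
Transit Authority: $285,358.7 × 0.0047 = $1,341.18589
Marlowe County: $285,358.7 × 0.01184 = $3,378.647008
Linden CSD: $285,358.7 × 0.01953 = $5,573.055411
Marlowe Township: $285,358.7 × 0.002 = $570.7174
Total = $1,341.18589 + $3,378.647008 + $5,573.055411 + $570.7174 = $10,863.605709

$10,863.61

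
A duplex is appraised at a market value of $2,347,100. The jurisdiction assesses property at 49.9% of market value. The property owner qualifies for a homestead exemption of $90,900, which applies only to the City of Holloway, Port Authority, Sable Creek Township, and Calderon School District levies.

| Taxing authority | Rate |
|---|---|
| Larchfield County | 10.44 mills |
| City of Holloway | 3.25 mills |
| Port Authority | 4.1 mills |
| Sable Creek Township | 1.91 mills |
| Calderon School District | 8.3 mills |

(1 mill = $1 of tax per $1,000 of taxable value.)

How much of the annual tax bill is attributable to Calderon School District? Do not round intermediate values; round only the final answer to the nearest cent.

Assessed value = $2,347,100 × 0.499 = $1,171,202.9
Calderon School District taxable value = $1,171,202.9 − $90,900 = $1,080,302.9
Calderon School District levy = $1,080,302.9 × 0.0083 = $8,966.51407

$8,966.51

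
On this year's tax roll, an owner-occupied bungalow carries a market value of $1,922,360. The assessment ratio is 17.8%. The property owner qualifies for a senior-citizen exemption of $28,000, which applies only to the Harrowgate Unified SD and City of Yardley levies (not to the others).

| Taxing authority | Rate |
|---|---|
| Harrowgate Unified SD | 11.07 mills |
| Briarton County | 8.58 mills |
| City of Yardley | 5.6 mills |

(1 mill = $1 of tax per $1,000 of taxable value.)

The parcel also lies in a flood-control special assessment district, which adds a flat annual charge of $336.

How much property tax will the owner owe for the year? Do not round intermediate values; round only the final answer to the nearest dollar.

$8,509

Assessed value = $1,922,360 × 0.178 = $342,180.08
Harrowgate Unified SD: ($342,180.08 − $28,000) × 0.01107 = $314,180.08 × 0.01107 = $3,477.9734856
Briarton County: $342,180.08 × 0.00858 = $2,935.9050864
City of Yardley: ($342,180.08 − $28,000) × 0.0056 = $314,180.08 × 0.0056 = $1,759.408448
Levies subtotal = $8,173.28702
Total = $8,173.28702 + $336 = $8,509.28702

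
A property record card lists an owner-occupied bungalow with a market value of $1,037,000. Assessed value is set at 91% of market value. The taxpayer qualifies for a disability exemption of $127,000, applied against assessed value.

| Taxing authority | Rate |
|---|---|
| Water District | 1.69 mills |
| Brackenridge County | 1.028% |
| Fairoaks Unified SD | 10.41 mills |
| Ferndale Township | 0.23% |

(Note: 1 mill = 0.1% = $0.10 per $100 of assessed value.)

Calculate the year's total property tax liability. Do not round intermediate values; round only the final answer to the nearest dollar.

Assessed value = $1,037,000 × 0.91 = $943,670
Taxable value = $943,670 − $127,000 = $816,670
Water District: $816,670 × 0.00169 = $1,380.1723
Brackenridge County: $816,670 × 0.01028 = $8,395.3676
Fairoaks Unified SD: $816,670 × 0.01041 = $8,501.5347
Ferndale Township: $816,670 × 0.0023 = $1,878.341
Total = $20,155.4156

$20,155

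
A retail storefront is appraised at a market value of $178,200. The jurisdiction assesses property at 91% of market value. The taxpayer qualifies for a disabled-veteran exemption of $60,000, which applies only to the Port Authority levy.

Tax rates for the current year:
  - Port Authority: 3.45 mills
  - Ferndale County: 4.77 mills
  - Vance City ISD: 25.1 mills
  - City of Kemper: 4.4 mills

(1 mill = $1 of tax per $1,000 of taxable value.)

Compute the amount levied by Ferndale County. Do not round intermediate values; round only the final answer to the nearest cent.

Assessed value = $178,200 × 0.91 = $162,162
Ferndale County taxable value = $162,162 (exemption does not apply)
Ferndale County levy = $162,162 × 0.00477 = $773.51274

$773.51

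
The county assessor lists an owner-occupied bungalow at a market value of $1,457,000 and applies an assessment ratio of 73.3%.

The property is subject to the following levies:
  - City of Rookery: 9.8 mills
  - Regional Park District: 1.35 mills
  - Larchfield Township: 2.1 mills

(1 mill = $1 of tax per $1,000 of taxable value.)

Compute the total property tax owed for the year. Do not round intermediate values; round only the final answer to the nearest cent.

$14,150.75

Assessed value = $1,457,000 × 0.733 = $1,067,981
City of Rookery: $1,067,981 × 0.0098 = $10,466.2138
Regional Park District: $1,067,981 × 0.00135 = $1,441.77435
Larchfield Township: $1,067,981 × 0.0021 = $2,242.7601
Total = $10,466.2138 + $1,441.77435 + $2,242.7601 = $14,150.74825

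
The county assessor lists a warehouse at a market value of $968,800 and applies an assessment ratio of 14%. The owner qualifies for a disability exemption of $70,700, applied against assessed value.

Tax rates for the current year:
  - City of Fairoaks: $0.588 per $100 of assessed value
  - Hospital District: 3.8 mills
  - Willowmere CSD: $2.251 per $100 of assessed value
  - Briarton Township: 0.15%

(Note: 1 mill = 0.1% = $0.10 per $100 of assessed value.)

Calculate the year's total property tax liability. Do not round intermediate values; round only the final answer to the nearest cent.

$2,187.56

Assessed value = $968,800 × 0.14 = $135,632
Taxable value = $135,632 − $70,700 = $64,932
City of Fairoaks: $64,932 × 0.00588 = $381.80016
Hospital District: $64,932 × 0.0038 = $246.7416
Willowmere CSD: $64,932 × 0.02251 = $1,461.61932
Briarton Township: $64,932 × 0.0015 = $97.398
Total = $2,187.55908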